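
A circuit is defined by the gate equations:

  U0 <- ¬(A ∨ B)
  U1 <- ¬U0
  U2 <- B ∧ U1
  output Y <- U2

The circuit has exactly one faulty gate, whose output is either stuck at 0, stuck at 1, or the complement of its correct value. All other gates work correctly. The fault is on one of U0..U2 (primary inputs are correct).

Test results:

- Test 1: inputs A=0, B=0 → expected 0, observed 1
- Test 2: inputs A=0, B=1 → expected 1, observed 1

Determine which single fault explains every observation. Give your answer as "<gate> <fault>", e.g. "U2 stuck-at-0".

U2 stuck-at-1

Fault-free values for test 1 (A=0, B=0): U0=1, U1=0, U2=0, giving Y=0. Observed 1.
Test 1: faults giving observed 1 are {U2 stuck-at-1, U2 inverted output}.
Test 2 (A=0, B=1): fault-free U0=0, U1=1, U2=1 → 1; observed 1. Eliminates U2 inverted output.
Only U2 stuck-at-1 is consistent with every test.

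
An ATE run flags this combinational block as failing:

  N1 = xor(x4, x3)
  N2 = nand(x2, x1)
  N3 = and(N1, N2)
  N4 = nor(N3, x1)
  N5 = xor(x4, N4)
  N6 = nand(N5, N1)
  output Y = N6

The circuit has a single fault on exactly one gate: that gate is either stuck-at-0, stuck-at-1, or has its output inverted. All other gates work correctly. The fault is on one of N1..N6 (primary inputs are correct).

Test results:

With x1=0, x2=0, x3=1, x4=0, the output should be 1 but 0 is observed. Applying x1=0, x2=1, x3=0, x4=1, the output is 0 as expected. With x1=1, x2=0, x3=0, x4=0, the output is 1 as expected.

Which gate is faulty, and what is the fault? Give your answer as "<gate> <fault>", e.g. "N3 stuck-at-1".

N5 stuck-at-1

Fault-free values for test 1 (x1=0, x2=0, x3=1, x4=0): N1=1, N2=1, N3=1, N4=0, N5=0, N6=1, giving Y=1. Observed 0.
Test 1: faults giving observed 0 are {N2 stuck-at-0, N2 inverted output, N3 stuck-at-0, N3 inverted output, N4 stuck-at-1, N4 inverted output, N5 stuck-at-1, N5 inverted output, N6 stuck-at-0, N6 inverted output}.
Test 2 (x1=0, x2=1, x3=0, x4=1): fault-free N1=1, N2=1, N3=1, N4=0, N5=1, N6=0 → 0; observed 0. Eliminates N2 stuck-at-0, N2 inverted output, N3 stuck-at-0, N3 inverted output, N4 stuck-at-1, N4 inverted output, N5 inverted output, N6 inverted output.
Test 3 (x1=1, x2=0, x3=0, x4=0): fault-free N1=0, N2=1, N3=0, N4=0, N5=0, N6=1 → 1; observed 1. Eliminates N6 stuck-at-0.
Only N5 stuck-at-1 is consistent with every test.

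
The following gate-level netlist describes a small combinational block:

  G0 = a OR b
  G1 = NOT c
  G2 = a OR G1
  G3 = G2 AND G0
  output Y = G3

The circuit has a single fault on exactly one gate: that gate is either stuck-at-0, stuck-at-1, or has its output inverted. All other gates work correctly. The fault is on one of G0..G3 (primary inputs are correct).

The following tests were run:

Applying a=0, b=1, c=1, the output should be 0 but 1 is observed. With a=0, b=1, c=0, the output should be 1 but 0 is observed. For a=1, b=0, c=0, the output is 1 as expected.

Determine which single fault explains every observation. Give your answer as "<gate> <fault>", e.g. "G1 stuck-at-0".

G1 inverted output

Fault-free values for test 1 (a=0, b=1, c=1): G0=1, G1=0, G2=0, G3=0, giving Y=0. Observed 1.
Test 1: faults giving observed 1 are {G1 stuck-at-1, G1 inverted output, G2 stuck-at-1, G2 inverted output, G3 stuck-at-1, G3 inverted output}.
Test 2 (a=0, b=1, c=0): fault-free G0=1, G1=1, G2=1, G3=1 → 1; observed 0. Eliminates G1 stuck-at-1, G2 stuck-at-1, G3 stuck-at-1.
Test 3 (a=1, b=0, c=0): fault-free G0=1, G1=1, G2=1, G3=1 → 1; observed 1. Eliminates G2 inverted output, G3 inverted output.
Only G1 inverted output is consistent with every test.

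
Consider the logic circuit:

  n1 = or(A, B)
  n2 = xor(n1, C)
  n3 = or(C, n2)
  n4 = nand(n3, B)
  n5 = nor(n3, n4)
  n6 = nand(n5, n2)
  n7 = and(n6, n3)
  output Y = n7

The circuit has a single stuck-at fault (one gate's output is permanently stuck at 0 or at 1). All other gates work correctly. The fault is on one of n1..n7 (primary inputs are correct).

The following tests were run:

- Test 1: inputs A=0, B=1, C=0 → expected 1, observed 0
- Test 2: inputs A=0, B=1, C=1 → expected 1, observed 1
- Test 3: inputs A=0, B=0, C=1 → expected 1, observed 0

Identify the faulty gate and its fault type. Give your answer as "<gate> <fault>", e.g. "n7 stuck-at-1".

Fault-free values for test 1 (A=0, B=1, C=0): n1=1, n2=1, n3=1, n4=0, n5=0, n6=1, n7=1, giving Y=1. Observed 0.
Test 1: faults giving observed 0 are {n1 stuck-at-0, n2 stuck-at-0, n3 stuck-at-0, n5 stuck-at-1, n6 stuck-at-0, n7 stuck-at-0}.
Test 2 (A=0, B=1, C=1): fault-free n1=1, n2=0, n3=1, n4=0, n5=0, n6=1, n7=1 → 1; observed 1. Eliminates n3 stuck-at-0, n6 stuck-at-0, n7 stuck-at-0.
Test 3 (A=0, B=0, C=1): fault-free n1=0, n2=1, n3=1, n4=1, n5=0, n6=1, n7=1 → 1; observed 0. Eliminates n1 stuck-at-0, n2 stuck-at-0.
Only n5 stuck-at-1 is consistent with every test.

n5 stuck-at-1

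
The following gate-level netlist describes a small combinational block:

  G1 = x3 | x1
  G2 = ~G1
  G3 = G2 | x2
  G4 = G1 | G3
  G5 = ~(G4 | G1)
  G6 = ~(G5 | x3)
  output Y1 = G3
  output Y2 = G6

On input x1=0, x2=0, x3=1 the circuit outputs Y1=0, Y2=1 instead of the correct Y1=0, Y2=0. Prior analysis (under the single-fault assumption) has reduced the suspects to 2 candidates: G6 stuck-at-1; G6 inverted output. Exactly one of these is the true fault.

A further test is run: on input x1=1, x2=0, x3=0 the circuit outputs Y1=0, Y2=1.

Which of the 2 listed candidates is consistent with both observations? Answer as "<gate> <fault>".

G6 stuck-at-1

Evaluate each candidate on input x1=1, x2=0, x3=0:
  G6 stuck-at-1: G1=1, G2=0, G3=0, G4=1, G5=0, G6=1 [stuck-at-1] → Y1=0, Y2=1 — matches
  G6 inverted output: G1=1, G2=0, G3=0, G4=1, G5=0, G6=0 [inverted output] → Y1=0, Y2=0 — eliminated
Only G6 stuck-at-1 reproduces the observed Y1=0, Y2=1.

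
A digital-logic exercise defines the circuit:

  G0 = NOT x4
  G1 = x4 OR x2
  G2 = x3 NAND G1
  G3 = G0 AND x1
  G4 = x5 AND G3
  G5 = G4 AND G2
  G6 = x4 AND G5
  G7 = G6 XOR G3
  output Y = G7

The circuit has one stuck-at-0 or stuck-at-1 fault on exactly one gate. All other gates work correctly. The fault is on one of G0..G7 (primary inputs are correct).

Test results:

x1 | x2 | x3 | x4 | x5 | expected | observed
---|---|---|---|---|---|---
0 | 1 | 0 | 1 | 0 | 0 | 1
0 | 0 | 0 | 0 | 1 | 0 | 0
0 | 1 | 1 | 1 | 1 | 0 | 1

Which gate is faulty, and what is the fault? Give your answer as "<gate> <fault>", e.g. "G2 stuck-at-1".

G5 stuck-at-1

Fault-free values for test 1 (x1=0, x2=1, x3=0, x4=1, x5=0): G0=0, G1=1, G2=1, G3=0, G4=0, G5=0, G6=0, G7=0, giving Y=0. Observed 1.
Test 1: faults giving observed 1 are {G3 stuck-at-1, G4 stuck-at-1, G5 stuck-at-1, G6 stuck-at-1, G7 stuck-at-1}.
Test 2 (x1=0, x2=0, x3=0, x4=0, x5=1): fault-free G0=1, G1=0, G2=1, G3=0, G4=0, G5=0, G6=0, G7=0 → 0; observed 0. Eliminates G3 stuck-at-1, G6 stuck-at-1, G7 stuck-at-1.
Test 3 (x1=0, x2=1, x3=1, x4=1, x5=1): fault-free G0=0, G1=1, G2=0, G3=0, G4=0, G5=0, G6=0, G7=0 → 0; observed 1. Eliminates G4 stuck-at-1.
Only G5 stuck-at-1 is consistent with every test.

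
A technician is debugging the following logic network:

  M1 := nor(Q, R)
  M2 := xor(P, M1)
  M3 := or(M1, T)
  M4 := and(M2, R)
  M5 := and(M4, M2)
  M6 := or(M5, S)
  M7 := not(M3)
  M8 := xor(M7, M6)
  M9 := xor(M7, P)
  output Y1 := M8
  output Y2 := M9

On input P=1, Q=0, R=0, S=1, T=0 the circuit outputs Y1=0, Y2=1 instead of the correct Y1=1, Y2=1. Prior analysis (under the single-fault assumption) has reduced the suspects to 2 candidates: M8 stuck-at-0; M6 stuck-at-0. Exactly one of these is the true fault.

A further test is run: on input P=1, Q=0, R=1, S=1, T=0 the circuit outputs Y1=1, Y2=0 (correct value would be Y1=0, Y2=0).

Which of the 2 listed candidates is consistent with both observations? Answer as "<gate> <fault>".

Evaluate each candidate on input P=1, Q=0, R=1, S=1, T=0:
  M8 stuck-at-0: M1=0, M2=1, M3=0, M4=1, M5=1, M6=1, M7=1, M8=0 [stuck-at-0], M9=0 → Y1=0, Y2=0 — eliminated
  M6 stuck-at-0: M1=0, M2=1, M3=0, M4=1, M5=1, M6=0 [stuck-at-0], M7=1, M8=1, M9=0 → Y1=1, Y2=0 — matches
Only M6 stuck-at-0 reproduces the observed Y1=1, Y2=0.

M6 stuck-at-0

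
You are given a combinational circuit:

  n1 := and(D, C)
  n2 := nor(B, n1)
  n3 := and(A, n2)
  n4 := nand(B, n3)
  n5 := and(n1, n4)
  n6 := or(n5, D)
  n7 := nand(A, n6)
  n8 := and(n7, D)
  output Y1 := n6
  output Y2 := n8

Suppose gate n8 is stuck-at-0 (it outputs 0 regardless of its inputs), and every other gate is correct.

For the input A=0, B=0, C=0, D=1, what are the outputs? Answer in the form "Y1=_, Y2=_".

Y1=1, Y2=0

Propagate with n8 forced: n1=0, n2=1, n3=0, n4=1, n5=0, n6=1, n7=1, n8=0 [stuck-at-0].
So the outputs are Y1=1, Y2=0. (Without the fault they would be Y1=1, Y2=1.)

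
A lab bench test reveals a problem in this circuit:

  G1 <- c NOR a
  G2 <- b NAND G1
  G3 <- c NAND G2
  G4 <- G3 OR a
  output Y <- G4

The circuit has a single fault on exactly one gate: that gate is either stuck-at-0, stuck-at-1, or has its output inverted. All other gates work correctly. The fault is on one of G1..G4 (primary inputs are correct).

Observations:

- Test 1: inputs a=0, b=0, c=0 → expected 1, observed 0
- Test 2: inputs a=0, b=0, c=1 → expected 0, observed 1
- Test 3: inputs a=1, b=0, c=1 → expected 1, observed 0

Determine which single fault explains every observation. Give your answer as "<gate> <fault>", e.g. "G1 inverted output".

Fault-free values for test 1 (a=0, b=0, c=0): G1=1, G2=1, G3=1, G4=1, giving Y=1. Observed 0.
Test 1: faults giving observed 0 are {G3 stuck-at-0, G3 inverted output, G4 stuck-at-0, G4 inverted output}.
Test 2 (a=0, b=0, c=1): fault-free G1=0, G2=1, G3=0, G4=0 → 0; observed 1. Eliminates G3 stuck-at-0, G4 stuck-at-0.
Test 3 (a=1, b=0, c=1): fault-free G1=0, G2=1, G3=0, G4=1 → 1; observed 0. Eliminates G3 inverted output.
Only G4 inverted output is consistent with every test.

G4 inverted output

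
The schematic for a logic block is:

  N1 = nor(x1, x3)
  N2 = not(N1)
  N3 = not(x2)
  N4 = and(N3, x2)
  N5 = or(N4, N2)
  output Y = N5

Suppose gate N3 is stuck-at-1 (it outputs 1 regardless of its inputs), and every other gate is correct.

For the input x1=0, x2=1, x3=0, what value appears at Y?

Propagate with N3 forced: N1=1, N2=0, N3=1 [stuck-at-1], N4=1, N5=1.
So Y = 1. (Without the fault it would be 0.)

1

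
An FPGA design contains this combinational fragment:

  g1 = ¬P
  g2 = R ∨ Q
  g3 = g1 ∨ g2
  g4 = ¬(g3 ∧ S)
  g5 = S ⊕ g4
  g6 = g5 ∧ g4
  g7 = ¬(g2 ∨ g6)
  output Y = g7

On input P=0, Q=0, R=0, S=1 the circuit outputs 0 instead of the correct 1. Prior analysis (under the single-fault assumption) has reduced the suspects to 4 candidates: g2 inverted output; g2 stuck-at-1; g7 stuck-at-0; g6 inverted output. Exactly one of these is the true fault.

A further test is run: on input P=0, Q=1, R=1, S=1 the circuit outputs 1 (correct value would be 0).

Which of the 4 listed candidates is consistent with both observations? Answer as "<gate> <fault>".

g2 inverted output

Evaluate each candidate on input P=0, Q=1, R=1, S=1:
  g2 inverted output: g1=1, g2=0 [inverted output], g3=1, g4=0, g5=1, g6=0, g7=1 → 1 — matches
  g2 stuck-at-1: g1=1, g2=1 [stuck-at-1], g3=1, g4=0, g5=1, g6=0, g7=0 → 0 — eliminated
  g7 stuck-at-0: g1=1, g2=1, g3=1, g4=0, g5=1, g6=0, g7=0 [stuck-at-0] → 0 — eliminated
  g6 inverted output: g1=1, g2=1, g3=1, g4=0, g5=1, g6=1 [inverted output], g7=0 → 0 — eliminated
Only g2 inverted output reproduces the observed 1.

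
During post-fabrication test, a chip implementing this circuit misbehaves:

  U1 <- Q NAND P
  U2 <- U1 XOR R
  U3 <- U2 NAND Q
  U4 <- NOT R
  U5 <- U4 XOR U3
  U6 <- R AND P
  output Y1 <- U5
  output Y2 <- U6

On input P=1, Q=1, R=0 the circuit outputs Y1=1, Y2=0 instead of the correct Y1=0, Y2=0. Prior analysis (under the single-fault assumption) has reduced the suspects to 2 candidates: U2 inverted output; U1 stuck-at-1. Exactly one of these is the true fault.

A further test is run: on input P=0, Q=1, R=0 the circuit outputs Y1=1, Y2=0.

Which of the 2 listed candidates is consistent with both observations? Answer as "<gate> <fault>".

Evaluate each candidate on input P=0, Q=1, R=0:
  U2 inverted output: U1=1, U2=0 [inverted output], U3=1, U4=1, U5=0, U6=0 → Y1=0, Y2=0 — eliminated
  U1 stuck-at-1: U1=1 [stuck-at-1], U2=1, U3=0, U4=1, U5=1, U6=0 → Y1=1, Y2=0 — matches
Only U1 stuck-at-1 reproduces the observed Y1=1, Y2=0.

U1 stuck-at-1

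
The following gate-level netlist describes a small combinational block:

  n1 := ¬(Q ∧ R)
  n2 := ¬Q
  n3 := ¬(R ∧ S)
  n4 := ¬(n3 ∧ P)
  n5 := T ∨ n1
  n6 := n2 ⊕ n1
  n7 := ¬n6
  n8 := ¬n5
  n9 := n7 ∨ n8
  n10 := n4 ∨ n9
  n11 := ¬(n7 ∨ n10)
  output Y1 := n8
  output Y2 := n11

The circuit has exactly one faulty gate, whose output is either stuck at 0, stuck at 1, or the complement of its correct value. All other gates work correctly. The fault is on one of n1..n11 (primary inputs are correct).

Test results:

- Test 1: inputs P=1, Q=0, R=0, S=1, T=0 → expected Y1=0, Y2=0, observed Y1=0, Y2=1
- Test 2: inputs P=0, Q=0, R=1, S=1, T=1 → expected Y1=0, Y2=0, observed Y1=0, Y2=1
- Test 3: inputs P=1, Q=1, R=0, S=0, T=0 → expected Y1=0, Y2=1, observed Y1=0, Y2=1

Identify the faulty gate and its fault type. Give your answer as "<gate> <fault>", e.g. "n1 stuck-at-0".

Fault-free values for test 1 (P=1, Q=0, R=0, S=1, T=0): n1=1, n2=1, n3=1, n4=0, n5=1, n6=0, n7=1, n8=0, n9=1, n10=1, n11=0, giving Y1=0, Y2=0. Observed Y1=0, Y2=1.
Test 1: faults giving observed Y1=0, Y2=1 are {n2 stuck-at-0, n2 inverted output, n6 stuck-at-1, n6 inverted output, n7 stuck-at-0, n7 inverted output, n11 stuck-at-1, n11 inverted output}.
Test 2 (P=0, Q=0, R=1, S=1, T=1): fault-free n1=1, n2=1, n3=0, n4=1, n5=1, n6=0, n7=1, n8=0, n9=1, n10=1, n11=0 → Y1=0, Y2=0; observed Y1=0, Y2=1. Eliminates n2 stuck-at-0, n2 inverted output, n6 stuck-at-1, n6 inverted output, n7 stuck-at-0, n7 inverted output.
Test 3 (P=1, Q=1, R=0, S=0, T=0): fault-free n1=1, n2=0, n3=1, n4=0, n5=1, n6=1, n7=0, n8=0, n9=0, n10=0, n11=1 → Y1=0, Y2=1; observed Y1=0, Y2=1. Eliminates n11 inverted output.
Only n11 stuck-at-1 is consistent with every test.

n11 stuck-at-1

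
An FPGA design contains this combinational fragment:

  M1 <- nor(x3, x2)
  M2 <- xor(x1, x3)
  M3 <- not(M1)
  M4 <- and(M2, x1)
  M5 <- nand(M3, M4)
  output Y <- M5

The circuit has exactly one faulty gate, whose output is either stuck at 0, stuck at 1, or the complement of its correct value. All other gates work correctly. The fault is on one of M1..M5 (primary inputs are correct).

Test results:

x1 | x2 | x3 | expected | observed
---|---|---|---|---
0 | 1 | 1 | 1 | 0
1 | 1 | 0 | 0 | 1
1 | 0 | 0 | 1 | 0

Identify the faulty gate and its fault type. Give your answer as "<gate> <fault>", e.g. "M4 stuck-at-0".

M5 inverted output

Fault-free values for test 1 (x1=0, x2=1, x3=1): M1=0, M2=1, M3=1, M4=0, M5=1, giving Y=1. Observed 0.
Test 1: faults giving observed 0 are {M4 stuck-at-1, M4 inverted output, M5 stuck-at-0, M5 inverted output}.
Test 2 (x1=1, x2=1, x3=0): fault-free M1=0, M2=1, M3=1, M4=1, M5=0 → 0; observed 1. Eliminates M4 stuck-at-1, M5 stuck-at-0.
Test 3 (x1=1, x2=0, x3=0): fault-free M1=1, M2=1, M3=0, M4=1, M5=1 → 1; observed 0. Eliminates M4 inverted output.
Only M5 inverted output is consistent with every test.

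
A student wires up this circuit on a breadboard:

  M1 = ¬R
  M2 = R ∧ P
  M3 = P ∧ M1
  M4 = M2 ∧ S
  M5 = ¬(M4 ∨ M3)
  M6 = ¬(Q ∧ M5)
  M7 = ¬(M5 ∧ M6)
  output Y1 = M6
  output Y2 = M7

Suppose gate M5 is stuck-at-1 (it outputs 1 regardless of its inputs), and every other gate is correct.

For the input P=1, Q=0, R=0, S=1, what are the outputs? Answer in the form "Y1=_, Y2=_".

Propagate with M5 forced: M1=1, M2=0, M3=1, M4=0, M5=1 [stuck-at-1], M6=1, M7=0.
So the outputs are Y1=1, Y2=0. (Without the fault they would be Y1=1, Y2=1.)

Y1=1, Y2=0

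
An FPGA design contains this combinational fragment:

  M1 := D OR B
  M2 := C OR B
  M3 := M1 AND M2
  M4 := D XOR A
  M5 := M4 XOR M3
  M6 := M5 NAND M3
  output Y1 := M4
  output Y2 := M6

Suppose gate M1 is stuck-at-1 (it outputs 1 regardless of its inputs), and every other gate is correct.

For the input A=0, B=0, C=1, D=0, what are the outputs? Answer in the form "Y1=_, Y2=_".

Y1=0, Y2=0

Propagate with M1 forced: M1=1 [stuck-at-1], M2=1, M3=1, M4=0, M5=1, M6=0.
So the outputs are Y1=0, Y2=0. (Without the fault they would be Y1=0, Y2=1.)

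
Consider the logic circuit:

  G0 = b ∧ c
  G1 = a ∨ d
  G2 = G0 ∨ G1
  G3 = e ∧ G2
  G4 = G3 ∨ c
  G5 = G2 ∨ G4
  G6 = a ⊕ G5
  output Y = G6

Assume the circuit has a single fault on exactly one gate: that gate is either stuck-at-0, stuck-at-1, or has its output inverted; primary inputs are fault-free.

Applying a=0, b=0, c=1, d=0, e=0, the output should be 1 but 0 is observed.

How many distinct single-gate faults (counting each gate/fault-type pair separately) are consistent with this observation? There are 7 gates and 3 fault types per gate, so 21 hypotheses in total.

Fault-free: G0=0, G1=0, G2=0, G3=0, G4=1, G5=1, G6=1 → 1. Observed 0.
  G0: none of the 3 fault types match ✗
  G1: none of the 3 fault types match ✗
  G2: none of the 3 fault types match ✗
  G3: none of the 3 fault types match ✗
  G4: stuck-at-0, inverted output ✓; others ✗
  G5: stuck-at-0, inverted output ✓; others ✗
  G6: stuck-at-0, inverted output ✓; others ✗
Consistent faults: {G4 stuck-at-0, G4 inverted output, G5 stuck-at-0, G5 inverted output, G6 stuck-at-0, G6 inverted output} — 6 in all.

6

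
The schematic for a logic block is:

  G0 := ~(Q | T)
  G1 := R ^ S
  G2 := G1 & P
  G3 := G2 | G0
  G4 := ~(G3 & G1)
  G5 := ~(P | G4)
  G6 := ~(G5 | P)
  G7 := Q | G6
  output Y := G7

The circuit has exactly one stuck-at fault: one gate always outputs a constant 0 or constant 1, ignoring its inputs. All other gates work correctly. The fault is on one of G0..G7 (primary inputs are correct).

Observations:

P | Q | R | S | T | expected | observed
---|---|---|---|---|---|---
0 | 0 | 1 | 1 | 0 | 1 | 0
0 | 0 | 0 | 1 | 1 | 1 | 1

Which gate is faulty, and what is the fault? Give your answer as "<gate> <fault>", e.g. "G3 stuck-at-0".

Fault-free values for test 1 (P=0, Q=0, R=1, S=1, T=0): G0=1, G1=0, G2=0, G3=1, G4=1, G5=0, G6=1, G7=1, giving Y=1. Observed 0.
Test 1: faults giving observed 0 are {G1 stuck-at-1, G4 stuck-at-0, G5 stuck-at-1, G6 stuck-at-0, G7 stuck-at-0}.
Test 2 (P=0, Q=0, R=0, S=1, T=1): fault-free G0=0, G1=1, G2=0, G3=0, G4=1, G5=0, G6=1, G7=1 → 1; observed 1. Eliminates G4 stuck-at-0, G5 stuck-at-1, G6 stuck-at-0, G7 stuck-at-0.
Only G1 stuck-at-1 is consistent with every test.

G1 stuck-at-1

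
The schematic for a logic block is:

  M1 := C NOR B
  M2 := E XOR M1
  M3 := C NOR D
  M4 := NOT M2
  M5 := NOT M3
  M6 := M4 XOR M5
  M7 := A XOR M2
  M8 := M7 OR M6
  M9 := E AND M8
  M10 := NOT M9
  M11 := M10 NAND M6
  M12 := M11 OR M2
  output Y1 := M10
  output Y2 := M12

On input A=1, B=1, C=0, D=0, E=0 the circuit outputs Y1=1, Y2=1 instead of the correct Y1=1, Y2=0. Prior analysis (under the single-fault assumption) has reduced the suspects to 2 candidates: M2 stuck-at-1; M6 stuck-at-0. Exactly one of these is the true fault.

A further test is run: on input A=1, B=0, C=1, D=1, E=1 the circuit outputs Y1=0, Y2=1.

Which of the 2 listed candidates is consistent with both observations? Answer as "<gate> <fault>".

Evaluate each candidate on input A=1, B=0, C=1, D=1, E=1:
  M2 stuck-at-1: M1=0, M2=1 [stuck-at-1], M3=0, M4=0, M5=1, M6=1, M7=0, M8=1, M9=1, M10=0, M11=1, M12=1 → Y1=0, Y2=1 — matches
  M6 stuck-at-0: M1=0, M2=1, M3=0, M4=0, M5=1, M6=0 [stuck-at-0], M7=0, M8=0, M9=0, M10=1, M11=1, M12=1 → Y1=1, Y2=1 — eliminated
Only M2 stuck-at-1 reproduces the observed Y1=0, Y2=1.

M2 stuck-at-1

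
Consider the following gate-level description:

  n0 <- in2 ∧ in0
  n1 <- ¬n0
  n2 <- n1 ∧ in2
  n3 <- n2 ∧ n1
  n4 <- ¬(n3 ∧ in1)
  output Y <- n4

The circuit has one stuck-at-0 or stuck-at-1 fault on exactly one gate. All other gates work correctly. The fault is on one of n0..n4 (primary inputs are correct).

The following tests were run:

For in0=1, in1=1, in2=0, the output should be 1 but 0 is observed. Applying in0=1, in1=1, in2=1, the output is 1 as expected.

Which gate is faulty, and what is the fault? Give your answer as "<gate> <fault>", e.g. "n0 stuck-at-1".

Fault-free values for test 1 (in0=1, in1=1, in2=0): n0=0, n1=1, n2=0, n3=0, n4=1, giving Y=1. Observed 0.
Test 1: faults giving observed 0 are {n2 stuck-at-1, n3 stuck-at-1, n4 stuck-at-0}.
Test 2 (in0=1, in1=1, in2=1): fault-free n0=1, n1=0, n2=0, n3=0, n4=1 → 1; observed 1. Eliminates n3 stuck-at-1, n4 stuck-at-0.
Only n2 stuck-at-1 is consistent with every test.

n2 stuck-at-1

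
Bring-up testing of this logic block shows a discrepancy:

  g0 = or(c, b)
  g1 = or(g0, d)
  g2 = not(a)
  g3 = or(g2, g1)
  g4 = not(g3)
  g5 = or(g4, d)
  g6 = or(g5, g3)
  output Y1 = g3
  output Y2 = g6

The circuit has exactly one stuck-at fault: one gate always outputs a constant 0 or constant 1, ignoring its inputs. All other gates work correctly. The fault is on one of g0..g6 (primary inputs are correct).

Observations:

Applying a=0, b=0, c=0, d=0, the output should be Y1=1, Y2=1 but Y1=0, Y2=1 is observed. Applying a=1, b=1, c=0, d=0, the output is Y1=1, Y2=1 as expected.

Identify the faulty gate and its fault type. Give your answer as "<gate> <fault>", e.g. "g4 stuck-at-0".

g2 stuck-at-0

Fault-free values for test 1 (a=0, b=0, c=0, d=0): g0=0, g1=0, g2=1, g3=1, g4=0, g5=0, g6=1, giving Y1=1, Y2=1. Observed Y1=0, Y2=1.
Test 1: faults giving observed Y1=0, Y2=1 are {g2 stuck-at-0, g3 stuck-at-0}.
Test 2 (a=1, b=1, c=0, d=0): fault-free g0=1, g1=1, g2=0, g3=1, g4=0, g5=0, g6=1 → Y1=1, Y2=1; observed Y1=1, Y2=1. Eliminates g3 stuck-at-0.
Only g2 stuck-at-0 is consistent with every test.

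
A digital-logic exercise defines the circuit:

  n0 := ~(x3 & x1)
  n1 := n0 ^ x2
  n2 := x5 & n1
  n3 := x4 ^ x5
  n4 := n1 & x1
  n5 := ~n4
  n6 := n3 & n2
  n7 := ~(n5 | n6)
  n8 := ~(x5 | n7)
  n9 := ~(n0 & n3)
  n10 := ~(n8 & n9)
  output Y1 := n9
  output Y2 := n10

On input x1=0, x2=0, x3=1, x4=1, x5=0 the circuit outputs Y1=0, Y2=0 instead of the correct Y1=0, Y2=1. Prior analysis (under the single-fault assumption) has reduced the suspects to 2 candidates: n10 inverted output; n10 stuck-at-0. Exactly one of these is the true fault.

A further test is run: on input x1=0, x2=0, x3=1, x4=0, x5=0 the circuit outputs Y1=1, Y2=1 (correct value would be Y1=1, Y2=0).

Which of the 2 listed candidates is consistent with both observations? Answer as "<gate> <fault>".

n10 inverted output

Evaluate each candidate on input x1=0, x2=0, x3=1, x4=0, x5=0:
  n10 inverted output: n0=1, n1=1, n2=0, n3=0, n4=0, n5=1, n6=0, n7=0, n8=1, n9=1, n10=1 [inverted output] → Y1=1, Y2=1 — matches
  n10 stuck-at-0: n0=1, n1=1, n2=0, n3=0, n4=0, n5=1, n6=0, n7=0, n8=1, n9=1, n10=0 [stuck-at-0] → Y1=1, Y2=0 — eliminated
Only n10 inverted output reproduces the observed Y1=1, Y2=1.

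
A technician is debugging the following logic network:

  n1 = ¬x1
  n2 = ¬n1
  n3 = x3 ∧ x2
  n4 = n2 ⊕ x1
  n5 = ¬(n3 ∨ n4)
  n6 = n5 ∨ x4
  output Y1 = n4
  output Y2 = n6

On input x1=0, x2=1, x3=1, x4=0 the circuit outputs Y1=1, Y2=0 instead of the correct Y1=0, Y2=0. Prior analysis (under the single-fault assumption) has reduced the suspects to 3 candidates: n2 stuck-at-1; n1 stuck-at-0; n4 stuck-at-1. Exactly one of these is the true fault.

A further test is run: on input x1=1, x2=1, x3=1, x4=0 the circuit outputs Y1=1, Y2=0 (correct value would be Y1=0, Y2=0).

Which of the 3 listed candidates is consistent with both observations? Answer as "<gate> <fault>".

n4 stuck-at-1

Evaluate each candidate on input x1=1, x2=1, x3=1, x4=0:
  n2 stuck-at-1: n1=0, n2=1 [stuck-at-1], n3=1, n4=0, n5=0, n6=0 → Y1=0, Y2=0 — eliminated
  n1 stuck-at-0: n1=0 [stuck-at-0], n2=1, n3=1, n4=0, n5=0, n6=0 → Y1=0, Y2=0 — eliminated
  n4 stuck-at-1: n1=0, n2=1, n3=1, n4=1 [stuck-at-1], n5=0, n6=0 → Y1=1, Y2=0 — matches
Only n4 stuck-at-1 reproduces the observed Y1=1, Y2=0.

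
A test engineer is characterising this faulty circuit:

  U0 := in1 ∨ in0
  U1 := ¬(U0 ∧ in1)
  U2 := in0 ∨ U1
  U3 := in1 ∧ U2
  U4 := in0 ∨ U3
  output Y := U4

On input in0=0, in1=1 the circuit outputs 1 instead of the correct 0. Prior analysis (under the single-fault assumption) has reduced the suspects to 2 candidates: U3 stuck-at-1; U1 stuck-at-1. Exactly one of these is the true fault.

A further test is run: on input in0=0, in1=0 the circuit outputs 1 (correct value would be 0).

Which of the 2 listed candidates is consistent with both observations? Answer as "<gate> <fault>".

Evaluate each candidate on input in0=0, in1=0:
  U3 stuck-at-1: U0=0, U1=1, U2=1, U3=1 [stuck-at-1], U4=1 → 1 — matches
  U1 stuck-at-1: U0=0, U1=1 [stuck-at-1], U2=1, U3=0, U4=0 → 0 — eliminated
Only U3 stuck-at-1 reproduces the observed 1.

U3 stuck-at-1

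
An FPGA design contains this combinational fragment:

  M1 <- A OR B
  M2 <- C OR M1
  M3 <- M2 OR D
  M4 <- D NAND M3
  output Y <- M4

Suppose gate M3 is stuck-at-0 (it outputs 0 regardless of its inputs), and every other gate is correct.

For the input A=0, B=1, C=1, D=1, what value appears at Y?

1

Propagate with M3 forced: M1=1, M2=1, M3=0 [stuck-at-0], M4=1.
So Y = 1. (Without the fault it would be 0.)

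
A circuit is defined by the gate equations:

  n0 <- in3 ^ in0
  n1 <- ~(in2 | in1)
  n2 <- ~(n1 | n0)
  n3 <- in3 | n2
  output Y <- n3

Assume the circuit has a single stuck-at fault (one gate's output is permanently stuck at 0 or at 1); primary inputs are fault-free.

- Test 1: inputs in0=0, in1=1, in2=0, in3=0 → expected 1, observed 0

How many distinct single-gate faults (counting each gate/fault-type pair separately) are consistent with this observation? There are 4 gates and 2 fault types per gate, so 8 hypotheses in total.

Fault-free: n0=0, n1=0, n2=1, n3=1 → 1. Observed 0.
  n0 stuck-at-0: output 1 ✗
  n0 stuck-at-1: output 0 ✓
  n1 stuck-at-0: output 1 ✗
  n1 stuck-at-1: output 0 ✓
  n2 stuck-at-0: output 0 ✓
  n2 stuck-at-1: output 1 ✗
  n3 stuck-at-0: output 0 ✓
  n3 stuck-at-1: output 1 ✗
Consistent faults: {n0 stuck-at-1, n1 stuck-at-1, n2 stuck-at-0, n3 stuck-at-0} — 4 in all.

4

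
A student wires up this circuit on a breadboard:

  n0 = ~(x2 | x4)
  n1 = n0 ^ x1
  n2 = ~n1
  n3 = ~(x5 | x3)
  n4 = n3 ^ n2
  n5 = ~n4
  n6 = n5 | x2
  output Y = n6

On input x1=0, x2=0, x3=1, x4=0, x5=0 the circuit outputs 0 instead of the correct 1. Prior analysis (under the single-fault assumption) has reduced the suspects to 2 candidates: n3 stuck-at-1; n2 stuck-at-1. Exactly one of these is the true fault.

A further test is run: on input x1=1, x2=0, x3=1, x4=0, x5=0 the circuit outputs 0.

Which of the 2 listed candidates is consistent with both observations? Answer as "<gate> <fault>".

n2 stuck-at-1

Evaluate each candidate on input x1=1, x2=0, x3=1, x4=0, x5=0:
  n3 stuck-at-1: n0=1, n1=0, n2=1, n3=1 [stuck-at-1], n4=0, n5=1, n6=1 → 1 — eliminated
  n2 stuck-at-1: n0=1, n1=0, n2=1 [stuck-at-1], n3=0, n4=1, n5=0, n6=0 → 0 — matches
Only n2 stuck-at-1 reproduces the observed 0.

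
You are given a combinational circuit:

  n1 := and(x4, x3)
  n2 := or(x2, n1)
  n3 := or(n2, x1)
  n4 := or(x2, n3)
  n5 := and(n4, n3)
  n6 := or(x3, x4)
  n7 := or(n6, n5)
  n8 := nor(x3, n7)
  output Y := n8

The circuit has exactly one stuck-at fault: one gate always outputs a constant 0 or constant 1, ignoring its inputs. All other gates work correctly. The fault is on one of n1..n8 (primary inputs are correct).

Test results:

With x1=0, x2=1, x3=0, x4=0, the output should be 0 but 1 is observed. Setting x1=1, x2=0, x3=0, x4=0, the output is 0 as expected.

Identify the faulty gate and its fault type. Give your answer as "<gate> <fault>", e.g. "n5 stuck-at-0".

n2 stuck-at-0

Fault-free values for test 1 (x1=0, x2=1, x3=0, x4=0): n1=0, n2=1, n3=1, n4=1, n5=1, n6=0, n7=1, n8=0, giving Y=0. Observed 1.
Test 1: faults giving observed 1 are {n2 stuck-at-0, n3 stuck-at-0, n4 stuck-at-0, n5 stuck-at-0, n7 stuck-at-0, n8 stuck-at-1}.
Test 2 (x1=1, x2=0, x3=0, x4=0): fault-free n1=0, n2=0, n3=1, n4=1, n5=1, n6=0, n7=1, n8=0 → 0; observed 0. Eliminates n3 stuck-at-0, n4 stuck-at-0, n5 stuck-at-0, n7 stuck-at-0, n8 stuck-at-1.
Only n2 stuck-at-0 is consistent with every test.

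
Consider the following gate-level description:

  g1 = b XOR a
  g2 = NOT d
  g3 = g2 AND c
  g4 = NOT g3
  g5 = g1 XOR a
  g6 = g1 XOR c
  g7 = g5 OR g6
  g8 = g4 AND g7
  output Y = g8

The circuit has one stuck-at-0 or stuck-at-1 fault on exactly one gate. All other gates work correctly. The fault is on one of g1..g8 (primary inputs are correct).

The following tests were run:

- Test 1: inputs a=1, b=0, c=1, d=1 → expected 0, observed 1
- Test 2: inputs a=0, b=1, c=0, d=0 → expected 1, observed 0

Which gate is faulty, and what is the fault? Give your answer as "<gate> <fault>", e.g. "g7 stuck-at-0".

Fault-free values for test 1 (a=1, b=0, c=1, d=1): g1=1, g2=0, g3=0, g4=1, g5=0, g6=0, g7=0, g8=0, giving Y=0. Observed 1.
Test 1: faults giving observed 1 are {g1 stuck-at-0, g5 stuck-at-1, g6 stuck-at-1, g7 stuck-at-1, g8 stuck-at-1}.
Test 2 (a=0, b=1, c=0, d=0): fault-free g1=1, g2=1, g3=0, g4=1, g5=1, g6=1, g7=1, g8=1 → 1; observed 0. Eliminates g5 stuck-at-1, g6 stuck-at-1, g7 stuck-at-1, g8 stuck-at-1.
Only g1 stuck-at-0 is consistent with every test.

g1 stuck-at-0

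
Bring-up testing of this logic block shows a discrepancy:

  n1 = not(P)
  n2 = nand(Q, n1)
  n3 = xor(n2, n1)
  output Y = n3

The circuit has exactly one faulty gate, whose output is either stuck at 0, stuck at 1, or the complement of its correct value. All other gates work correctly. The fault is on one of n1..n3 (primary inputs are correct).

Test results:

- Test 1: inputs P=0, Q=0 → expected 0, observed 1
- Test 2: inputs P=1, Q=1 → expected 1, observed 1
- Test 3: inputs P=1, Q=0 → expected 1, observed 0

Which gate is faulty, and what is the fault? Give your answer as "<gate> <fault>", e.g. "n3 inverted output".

n1 inverted output

Fault-free values for test 1 (P=0, Q=0): n1=1, n2=1, n3=0, giving Y=0. Observed 1.
Test 1: faults giving observed 1 are {n1 stuck-at-0, n1 inverted output, n2 stuck-at-0, n2 inverted output, n3 stuck-at-1, n3 inverted output}.
Test 2 (P=1, Q=1): fault-free n1=0, n2=1, n3=1 → 1; observed 1. Eliminates n2 stuck-at-0, n2 inverted output, n3 inverted output.
Test 3 (P=1, Q=0): fault-free n1=0, n2=1, n3=1 → 1; observed 0. Eliminates n1 stuck-at-0, n3 stuck-at-1.
Only n1 inverted output is consistent with every test.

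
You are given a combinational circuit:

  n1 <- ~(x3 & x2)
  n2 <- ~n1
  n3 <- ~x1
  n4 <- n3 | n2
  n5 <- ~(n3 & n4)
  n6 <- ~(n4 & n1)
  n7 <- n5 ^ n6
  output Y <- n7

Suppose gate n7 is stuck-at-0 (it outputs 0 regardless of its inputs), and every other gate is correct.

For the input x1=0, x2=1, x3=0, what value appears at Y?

Propagate with n7 forced: n1=1, n2=0, n3=1, n4=1, n5=0, n6=0, n7=0 [stuck-at-0].
So Y = 0. (Same as the fault-free value — the fault is masked on this input.)

0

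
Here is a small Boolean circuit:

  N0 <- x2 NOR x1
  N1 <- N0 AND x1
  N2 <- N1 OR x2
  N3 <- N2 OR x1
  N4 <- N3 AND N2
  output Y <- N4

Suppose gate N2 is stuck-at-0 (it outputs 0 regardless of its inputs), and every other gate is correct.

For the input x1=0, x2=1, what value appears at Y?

Propagate with N2 forced: N0=0, N1=0, N2=0 [stuck-at-0], N3=0, N4=0.
So Y = 0. (Without the fault it would be 1.)

0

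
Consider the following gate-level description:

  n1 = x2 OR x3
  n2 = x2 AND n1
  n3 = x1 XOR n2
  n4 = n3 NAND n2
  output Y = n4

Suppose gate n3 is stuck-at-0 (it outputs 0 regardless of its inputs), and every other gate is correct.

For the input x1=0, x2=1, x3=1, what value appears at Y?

Propagate with n3 forced: n1=1, n2=1, n3=0 [stuck-at-0], n4=1.
So Y = 1. (Without the fault it would be 0.)

1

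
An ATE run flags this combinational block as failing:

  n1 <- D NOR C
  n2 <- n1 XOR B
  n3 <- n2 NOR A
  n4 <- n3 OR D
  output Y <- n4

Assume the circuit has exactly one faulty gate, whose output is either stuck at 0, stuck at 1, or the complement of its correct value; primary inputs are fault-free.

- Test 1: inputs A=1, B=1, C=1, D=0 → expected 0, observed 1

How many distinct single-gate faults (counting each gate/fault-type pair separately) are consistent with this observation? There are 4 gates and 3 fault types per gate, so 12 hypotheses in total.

4

Fault-free: n1=0, n2=1, n3=0, n4=0 → 0. Observed 1.
  n1 stuck-at-0: output 0 ✗
  n1 stuck-at-1: output 0 ✗
  n1 inverted output: output 0 ✗
  n2 stuck-at-0: output 0 ✗
  n2 stuck-at-1: output 0 ✗
  n2 inverted output: output 0 ✗
  n3 stuck-at-0: output 0 ✗
  n3 stuck-at-1: output 1 ✓
  n3 inverted output: output 1 ✓
  n4 stuck-at-0: output 0 ✗
  n4 stuck-at-1: output 1 ✓
  n4 inverted output: output 1 ✓
Consistent faults: {n3 stuck-at-1, n3 inverted output, n4 stuck-at-1, n4 inverted output} — 4 in all.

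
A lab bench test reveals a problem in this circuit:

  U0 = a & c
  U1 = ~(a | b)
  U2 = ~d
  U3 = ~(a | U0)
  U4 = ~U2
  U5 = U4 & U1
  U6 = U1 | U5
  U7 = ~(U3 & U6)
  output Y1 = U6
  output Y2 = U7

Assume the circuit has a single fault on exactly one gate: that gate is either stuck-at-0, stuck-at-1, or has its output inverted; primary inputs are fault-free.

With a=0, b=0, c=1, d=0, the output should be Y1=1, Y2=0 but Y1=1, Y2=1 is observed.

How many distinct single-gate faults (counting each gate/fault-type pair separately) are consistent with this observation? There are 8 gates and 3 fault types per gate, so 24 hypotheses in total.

6

Fault-free: U0=0, U1=1, U2=1, U3=1, U4=0, U5=0, U6=1, U7=0 → Y1=1, Y2=0. Observed Y1=1, Y2=1.
  U0: stuck-at-1, inverted output ✓; others ✗
  U1: none of the 3 fault types match ✗
  U2: none of the 3 fault types match ✗
  U3: stuck-at-0, inverted output ✓; others ✗
  U4: none of the 3 fault types match ✗
  U5: none of the 3 fault types match ✗
  U6: none of the 3 fault types match ✗
  U7: stuck-at-1, inverted output ✓; others ✗
Consistent faults: {U0 stuck-at-1, U0 inverted output, U3 stuck-at-0, U3 inverted output, U7 stuck-at-1, U7 inverted output} — 6 in all.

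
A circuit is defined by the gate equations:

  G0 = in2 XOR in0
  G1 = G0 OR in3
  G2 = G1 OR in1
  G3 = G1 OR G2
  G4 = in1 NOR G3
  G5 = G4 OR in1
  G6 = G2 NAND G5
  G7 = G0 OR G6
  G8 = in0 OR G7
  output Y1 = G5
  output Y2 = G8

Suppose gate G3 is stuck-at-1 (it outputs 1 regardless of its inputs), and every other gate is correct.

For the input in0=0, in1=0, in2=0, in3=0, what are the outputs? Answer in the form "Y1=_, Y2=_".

Propagate with G3 forced: G0=0, G1=0, G2=0, G3=1 [stuck-at-1], G4=0, G5=0, G6=1, G7=1, G8=1.
So the outputs are Y1=0, Y2=1. (Without the fault they would be Y1=1, Y2=1.)

Y1=0, Y2=1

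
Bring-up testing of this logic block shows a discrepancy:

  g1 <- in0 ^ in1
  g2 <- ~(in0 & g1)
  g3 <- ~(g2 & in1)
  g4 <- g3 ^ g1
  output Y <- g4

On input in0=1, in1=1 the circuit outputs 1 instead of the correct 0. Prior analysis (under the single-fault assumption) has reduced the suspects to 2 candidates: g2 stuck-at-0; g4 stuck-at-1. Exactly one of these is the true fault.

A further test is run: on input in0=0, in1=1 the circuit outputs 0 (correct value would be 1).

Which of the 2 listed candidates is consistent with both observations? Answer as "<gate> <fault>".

Evaluate each candidate on input in0=0, in1=1:
  g2 stuck-at-0: g1=1, g2=0 [stuck-at-0], g3=1, g4=0 → 0 — matches
  g4 stuck-at-1: g1=1, g2=1, g3=0, g4=1 [stuck-at-1] → 1 — eliminated
Only g2 stuck-at-0 reproduces the observed 0.

g2 stuck-at-0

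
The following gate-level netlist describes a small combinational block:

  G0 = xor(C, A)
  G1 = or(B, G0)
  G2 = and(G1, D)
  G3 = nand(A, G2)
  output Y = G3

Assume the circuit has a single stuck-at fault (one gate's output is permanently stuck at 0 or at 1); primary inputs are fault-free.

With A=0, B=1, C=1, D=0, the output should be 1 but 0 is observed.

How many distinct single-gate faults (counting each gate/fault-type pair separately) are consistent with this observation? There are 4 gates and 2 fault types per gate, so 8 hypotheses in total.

1

Fault-free: G0=1, G1=1, G2=0, G3=1 → 1. Observed 0.
  G0 stuck-at-0: output 1 ✗
  G0 stuck-at-1: output 1 ✗
  G1 stuck-at-0: output 1 ✗
  G1 stuck-at-1: output 1 ✗
  G2 stuck-at-0: output 1 ✗
  G2 stuck-at-1: output 1 ✗
  G3 stuck-at-0: output 0 ✓
  G3 stuck-at-1: output 1 ✗
Consistent faults: {G3 stuck-at-0} — 1 in all.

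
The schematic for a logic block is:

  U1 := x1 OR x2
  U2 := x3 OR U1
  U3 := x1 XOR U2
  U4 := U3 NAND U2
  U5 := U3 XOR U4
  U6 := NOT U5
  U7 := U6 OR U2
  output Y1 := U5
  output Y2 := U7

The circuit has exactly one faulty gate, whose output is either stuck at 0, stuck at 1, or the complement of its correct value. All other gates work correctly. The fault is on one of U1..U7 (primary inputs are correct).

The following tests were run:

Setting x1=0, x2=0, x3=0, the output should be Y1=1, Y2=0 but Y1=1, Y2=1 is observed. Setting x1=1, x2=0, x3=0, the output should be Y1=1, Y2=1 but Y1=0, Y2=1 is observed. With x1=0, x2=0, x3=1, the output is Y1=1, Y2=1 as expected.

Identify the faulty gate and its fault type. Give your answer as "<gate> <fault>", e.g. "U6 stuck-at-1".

Fault-free values for test 1 (x1=0, x2=0, x3=0): U1=0, U2=0, U3=0, U4=1, U5=1, U6=0, U7=0, giving Y1=1, Y2=0. Observed Y1=1, Y2=1.
Test 1: faults giving observed Y1=1, Y2=1 are {U1 stuck-at-1, U1 inverted output, U2 stuck-at-1, U2 inverted output, U6 stuck-at-1, U6 inverted output, U7 stuck-at-1, U7 inverted output}.
Test 2 (x1=1, x2=0, x3=0): fault-free U1=1, U2=1, U3=0, U4=1, U5=1, U6=0, U7=1 → Y1=1, Y2=1; observed Y1=0, Y2=1. Eliminates U1 stuck-at-1, U2 stuck-at-1, U6 stuck-at-1, U6 inverted output, U7 stuck-at-1, U7 inverted output.
Test 3 (x1=0, x2=0, x3=1): fault-free U1=0, U2=1, U3=1, U4=0, U5=1, U6=0, U7=1 → Y1=1, Y2=1; observed Y1=1, Y2=1. Eliminates U2 inverted output.
Only U1 inverted output is consistent with every test.

U1 inverted output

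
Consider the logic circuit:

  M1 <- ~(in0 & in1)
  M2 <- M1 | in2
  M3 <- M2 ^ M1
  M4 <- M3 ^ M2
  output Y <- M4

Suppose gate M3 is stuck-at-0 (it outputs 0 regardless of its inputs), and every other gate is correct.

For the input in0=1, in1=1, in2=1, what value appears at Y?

Propagate with M3 forced: M1=0, M2=1, M3=0 [stuck-at-0], M4=1.
So Y = 1. (Without the fault it would be 0.)

1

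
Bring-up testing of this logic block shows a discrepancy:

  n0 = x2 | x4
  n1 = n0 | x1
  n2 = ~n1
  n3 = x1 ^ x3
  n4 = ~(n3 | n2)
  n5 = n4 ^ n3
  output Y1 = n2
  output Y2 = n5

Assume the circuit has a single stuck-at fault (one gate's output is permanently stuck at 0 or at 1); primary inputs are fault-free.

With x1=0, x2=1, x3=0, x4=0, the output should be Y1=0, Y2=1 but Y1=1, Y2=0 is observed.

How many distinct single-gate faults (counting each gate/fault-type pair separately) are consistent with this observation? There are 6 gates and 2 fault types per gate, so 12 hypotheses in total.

Fault-free: n0=1, n1=1, n2=0, n3=0, n4=1, n5=1 → Y1=0, Y2=1. Observed Y1=1, Y2=0.
  n0 stuck-at-0: output Y1=1, Y2=0 ✓
  n0 stuck-at-1: output Y1=0, Y2=1 ✗
  n1 stuck-at-0: output Y1=1, Y2=0 ✓
  n1 stuck-at-1: output Y1=0, Y2=1 ✗
  n2 stuck-at-0: output Y1=0, Y2=1 ✗
  n2 stuck-at-1: output Y1=1, Y2=0 ✓
  n3 stuck-at-0: output Y1=0, Y2=1 ✗
  n3 stuck-at-1: output Y1=0, Y2=1 ✗
  n4 stuck-at-0: output Y1=0, Y2=0 ✗
  n4 stuck-at-1: output Y1=0, Y2=1 ✗
  n5 stuck-at-0: output Y1=0, Y2=0 ✗
  n5 stuck-at-1: output Y1=0, Y2=1 ✗
Consistent faults: {n0 stuck-at-0, n1 stuck-at-0, n2 stuck-at-1} — 3 in all.

3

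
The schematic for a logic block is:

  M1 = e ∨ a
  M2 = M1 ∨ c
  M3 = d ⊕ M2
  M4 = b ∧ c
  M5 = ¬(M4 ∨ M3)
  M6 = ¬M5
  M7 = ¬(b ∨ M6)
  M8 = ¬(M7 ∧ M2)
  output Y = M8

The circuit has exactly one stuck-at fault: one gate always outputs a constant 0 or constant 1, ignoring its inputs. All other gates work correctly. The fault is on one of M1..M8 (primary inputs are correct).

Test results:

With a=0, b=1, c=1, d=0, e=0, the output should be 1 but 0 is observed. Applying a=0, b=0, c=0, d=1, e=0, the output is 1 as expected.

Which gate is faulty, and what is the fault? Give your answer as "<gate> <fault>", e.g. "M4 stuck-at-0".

M7 stuck-at-1

Fault-free values for test 1 (a=0, b=1, c=1, d=0, e=0): M1=0, M2=1, M3=1, M4=1, M5=0, M6=1, M7=0, M8=1, giving Y=1. Observed 0.
Test 1: faults giving observed 0 are {M7 stuck-at-1, M8 stuck-at-0}.
Test 2 (a=0, b=0, c=0, d=1, e=0): fault-free M1=0, M2=0, M3=1, M4=0, M5=0, M6=1, M7=0, M8=1 → 1; observed 1. Eliminates M8 stuck-at-0.
Only M7 stuck-at-1 is consistent with every test.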